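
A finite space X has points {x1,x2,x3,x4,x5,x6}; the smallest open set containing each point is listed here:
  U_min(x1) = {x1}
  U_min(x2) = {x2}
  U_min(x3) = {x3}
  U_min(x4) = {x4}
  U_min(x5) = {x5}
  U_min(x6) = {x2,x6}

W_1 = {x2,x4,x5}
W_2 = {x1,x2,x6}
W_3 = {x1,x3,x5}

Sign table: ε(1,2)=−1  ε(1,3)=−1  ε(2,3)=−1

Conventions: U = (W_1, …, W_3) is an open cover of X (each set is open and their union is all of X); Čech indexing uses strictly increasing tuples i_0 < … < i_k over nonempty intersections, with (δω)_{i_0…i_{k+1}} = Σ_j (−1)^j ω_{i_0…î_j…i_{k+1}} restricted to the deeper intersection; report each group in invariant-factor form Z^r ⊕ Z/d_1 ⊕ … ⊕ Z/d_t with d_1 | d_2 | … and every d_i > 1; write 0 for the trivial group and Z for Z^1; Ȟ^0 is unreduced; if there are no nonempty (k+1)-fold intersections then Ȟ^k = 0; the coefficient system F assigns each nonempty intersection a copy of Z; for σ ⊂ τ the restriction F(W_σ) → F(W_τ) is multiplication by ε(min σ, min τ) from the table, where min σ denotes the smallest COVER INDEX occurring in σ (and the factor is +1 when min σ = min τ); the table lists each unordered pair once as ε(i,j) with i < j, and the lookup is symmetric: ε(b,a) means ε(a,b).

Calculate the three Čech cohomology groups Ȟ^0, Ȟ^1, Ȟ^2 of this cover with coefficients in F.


Ȟ^0 = 0, Ȟ^1 = Z/2 and Ȟ^2 = 0

nonempty intersections:
  W12={x2} W13={x5} W23={x1}
C dims 3,3; δ0: rk 3, SNF 1^2·2
Ȟ^0: (3−3)−0=0 ⇒ 0
Ȟ^1: (3−0)−3=0 plus torsion [2] ⇒ Z/2
Ȟ^2: (0−0)−0=0 ⇒ 0


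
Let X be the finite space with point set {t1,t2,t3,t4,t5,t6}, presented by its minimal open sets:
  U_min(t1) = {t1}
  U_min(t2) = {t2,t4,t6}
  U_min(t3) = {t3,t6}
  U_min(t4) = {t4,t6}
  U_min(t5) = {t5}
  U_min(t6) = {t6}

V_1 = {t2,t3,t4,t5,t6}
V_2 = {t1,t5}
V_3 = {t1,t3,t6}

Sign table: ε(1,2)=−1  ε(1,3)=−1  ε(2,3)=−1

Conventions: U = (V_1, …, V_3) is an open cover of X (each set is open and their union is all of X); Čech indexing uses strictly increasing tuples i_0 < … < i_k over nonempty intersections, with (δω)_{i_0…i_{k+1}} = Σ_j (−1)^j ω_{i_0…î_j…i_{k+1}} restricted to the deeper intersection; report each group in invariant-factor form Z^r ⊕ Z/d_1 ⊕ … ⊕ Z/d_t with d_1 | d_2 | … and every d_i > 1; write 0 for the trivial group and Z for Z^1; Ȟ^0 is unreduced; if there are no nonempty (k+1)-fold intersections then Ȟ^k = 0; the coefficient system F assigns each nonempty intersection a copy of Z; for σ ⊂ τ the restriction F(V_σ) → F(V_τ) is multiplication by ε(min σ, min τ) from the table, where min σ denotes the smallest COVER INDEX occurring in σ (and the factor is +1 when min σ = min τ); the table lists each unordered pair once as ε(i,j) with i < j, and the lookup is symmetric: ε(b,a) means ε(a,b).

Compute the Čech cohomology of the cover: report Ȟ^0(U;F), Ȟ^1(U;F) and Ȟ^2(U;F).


nerve simplices:
  V12={t5} V13={t3,t6} V23={t1}
C dims 3,3; δ0: rk 3, SNF 1^2·2
degree 0: 3−3−0 = 0 → Ȟ^0 ≅ 0
degree 1: 3−0−3 = 0 plus torsion [2] → Ȟ^1 ≅ Z/2
degree 2: 0−0−0 = 0 → Ȟ^2 ≅ 0

Ȟ^0 ≅ 0; Ȟ^1 ≅ Z/2; Ȟ^2 ≅ 0


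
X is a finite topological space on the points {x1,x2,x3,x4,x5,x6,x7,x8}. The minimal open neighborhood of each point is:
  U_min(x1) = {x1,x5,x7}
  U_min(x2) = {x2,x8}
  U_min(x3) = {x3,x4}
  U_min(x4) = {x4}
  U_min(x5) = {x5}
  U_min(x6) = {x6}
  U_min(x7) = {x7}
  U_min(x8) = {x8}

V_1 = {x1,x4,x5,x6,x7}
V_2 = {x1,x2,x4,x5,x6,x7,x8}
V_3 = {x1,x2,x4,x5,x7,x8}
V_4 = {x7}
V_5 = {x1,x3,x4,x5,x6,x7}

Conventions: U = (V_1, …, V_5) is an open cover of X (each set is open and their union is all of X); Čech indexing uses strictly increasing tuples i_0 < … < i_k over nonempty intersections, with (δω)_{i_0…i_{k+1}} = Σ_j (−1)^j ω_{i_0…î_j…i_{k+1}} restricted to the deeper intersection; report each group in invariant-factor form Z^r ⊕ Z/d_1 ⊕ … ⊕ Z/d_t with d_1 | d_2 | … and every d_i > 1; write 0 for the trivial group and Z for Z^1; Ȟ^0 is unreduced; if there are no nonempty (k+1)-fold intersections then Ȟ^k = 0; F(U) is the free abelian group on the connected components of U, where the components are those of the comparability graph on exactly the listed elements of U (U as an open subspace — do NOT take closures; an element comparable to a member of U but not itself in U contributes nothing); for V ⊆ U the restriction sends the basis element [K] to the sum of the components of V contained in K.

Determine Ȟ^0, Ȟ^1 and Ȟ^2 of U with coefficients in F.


nerve simplices:
  V12={x1,x4,x5,x6,x7} V13={x1,x4,x5,x7} V14={x7} V15={x1,x4,x5,x6,x7} V23={x1,x2,x4,x5,x7,x8} V24={x7} V25={x1,x4,x5,x6,x7} V34={x7} V35={x1,x4,x5,x7} V45={x7}
  V123={x1,x4,x5,x7} V124={x7} V125={x1,x4,x5,x6,x7} V134={x7} V135={x1,x4,x5,x7} V145={x7} V234={x7} V235={x1,x4,x5,x7} V245={x7} V345={x7}
  V1234={x7} V1235={x1,x4,x5,x7} V1245={x7} V1345={x7} V2345={x7}
  V12345={x7}
components per intersection:
  V1: {x1,x5,x7} {x4} {x6}
  V2: {x1,x5,x7} {x2,x8} {x4} {x6}
  V3: {x1,x5,x7} {x2,x8} {x4}
  V4: {x7}
  V5: {x1,x5,x7} {x3,x4} {x6}
  V12: {x1,x5,x7} {x4} {x6}
  V13: {x1,x5,x7} {x4}
  V14: {x7}
  V15: {x1,x5,x7} {x4} {x6}
  V23: {x1,x5,x7} {x2,x8} {x4}
  V24: {x7}
  V25: {x1,x5,x7} {x4} {x6}
  V34: {x7}
  V35: {x1,x5,x7} {x4}
  V45: {x7}
  V123: {x1,x5,x7} {x4}
  V124: {x7}
  V125: {x1,x5,x7} {x4} {x6}
  V134: {x7}
  V135: {x1,x5,x7} {x4}
  V145: {x7}
  V234: {x7}
  V235: {x1,x5,x7} {x4}
  V245: {x7}
  V345: {x7}
  V1234: {x7}
  V1235: {x1,x5,x7} {x4}
  V1245: {x7}
  V1345: {x7}
  V2345: {x7}
  V12345: {x7}
C dims 14,20,15,6; δ0: rk 10, SNF 1^10; δ1: rk 10, SNF 1^10; δ2: rk 5, SNF 1^5
degree 0: 14−10−0 = 4 → Ȟ^0 ≅ Z^4
degree 1: 20−10−10 = 0 → Ȟ^1 ≅ 0
degree 2: 15−5−10 = 0 → Ȟ^2 ≅ 0

Ȟ^0 ≅ Z^4, Ȟ^1 ≅ 0, Ȟ^2 ≅ 0


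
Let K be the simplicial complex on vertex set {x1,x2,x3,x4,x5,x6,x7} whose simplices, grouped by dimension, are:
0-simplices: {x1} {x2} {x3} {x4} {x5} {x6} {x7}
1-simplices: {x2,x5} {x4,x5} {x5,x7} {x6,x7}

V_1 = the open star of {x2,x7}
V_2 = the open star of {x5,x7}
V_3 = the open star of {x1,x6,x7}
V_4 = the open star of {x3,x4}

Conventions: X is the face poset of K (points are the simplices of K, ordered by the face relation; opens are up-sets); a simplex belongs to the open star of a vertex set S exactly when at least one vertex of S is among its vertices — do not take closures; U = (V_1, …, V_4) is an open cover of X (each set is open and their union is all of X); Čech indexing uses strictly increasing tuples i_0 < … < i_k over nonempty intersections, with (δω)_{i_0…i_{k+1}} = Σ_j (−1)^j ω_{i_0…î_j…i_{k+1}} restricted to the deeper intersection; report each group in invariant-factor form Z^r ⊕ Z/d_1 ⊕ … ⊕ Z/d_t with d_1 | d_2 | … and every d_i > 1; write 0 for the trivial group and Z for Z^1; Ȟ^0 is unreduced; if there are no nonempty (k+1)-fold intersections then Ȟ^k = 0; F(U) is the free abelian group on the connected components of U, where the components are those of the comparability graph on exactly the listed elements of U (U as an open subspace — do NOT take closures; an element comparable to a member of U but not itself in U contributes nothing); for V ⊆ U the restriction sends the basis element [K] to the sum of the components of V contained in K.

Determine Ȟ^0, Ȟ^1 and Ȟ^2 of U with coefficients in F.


nonempty overlaps:
  V1={{x2},{x7},{x2,x5},{x5,x7},{x6,x7}} V2={{x5},{x7},{x2,x5},{x4,x5},{x5,x7},{x6,x7}} V3={{x1},{x6},{x7},{x5,x7},{x6,x7}} V4={{x3},{x4},{x4,x5}}
  V12={{x7},{x2,x5},{x5,x7},{x6,x7}} V13={{x7},{x5,x7},{x6,x7}} V23={{x7},{x5,x7},{x6,x7}} V24={{x4,x5}}
  V123={{x7},{x5,x7},{x6,x7}}
components per intersection:
  V1: {{x2},{x2,x5}} {{x7},{x5,x7},{x6,x7}}
  V2: {{x5},{x7},{x2,x5},{x4,x5},{x5,x7},{x6,x7}}
  V3: {{x1}} {{x6},{x7},{x5,x7},{x6,x7}}
  V4: {{x3}} {{x4},{x4,x5}}
  V12: {{x7},{x5,x7},{x6,x7}} {{x2,x5}}
  V13: {{x7},{x5,x7},{x6,x7}}
  V23: {{x7},{x5,x7},{x6,x7}}
  V24: {{x4,x5}}
  V123: {{x7},{x5,x7},{x6,x7}}
C dims 7,5,1; δ0: rk 4, SNF 1^4; δ1: rk 1, SNF 1^1
degree 0: 7−4−0 = 3 → Ȟ^0 ≅ Z^3
degree 1: 5−1−4 = 0 → Ȟ^1 ≅ 0
degree 2: 1−0−1 = 0 → Ȟ^2 ≅ 0

Ȟ^0(U;F) ≅ Z^3,  Ȟ^1(U;F) ≅ 0,  Ȟ^2(U;F) ≅ 0


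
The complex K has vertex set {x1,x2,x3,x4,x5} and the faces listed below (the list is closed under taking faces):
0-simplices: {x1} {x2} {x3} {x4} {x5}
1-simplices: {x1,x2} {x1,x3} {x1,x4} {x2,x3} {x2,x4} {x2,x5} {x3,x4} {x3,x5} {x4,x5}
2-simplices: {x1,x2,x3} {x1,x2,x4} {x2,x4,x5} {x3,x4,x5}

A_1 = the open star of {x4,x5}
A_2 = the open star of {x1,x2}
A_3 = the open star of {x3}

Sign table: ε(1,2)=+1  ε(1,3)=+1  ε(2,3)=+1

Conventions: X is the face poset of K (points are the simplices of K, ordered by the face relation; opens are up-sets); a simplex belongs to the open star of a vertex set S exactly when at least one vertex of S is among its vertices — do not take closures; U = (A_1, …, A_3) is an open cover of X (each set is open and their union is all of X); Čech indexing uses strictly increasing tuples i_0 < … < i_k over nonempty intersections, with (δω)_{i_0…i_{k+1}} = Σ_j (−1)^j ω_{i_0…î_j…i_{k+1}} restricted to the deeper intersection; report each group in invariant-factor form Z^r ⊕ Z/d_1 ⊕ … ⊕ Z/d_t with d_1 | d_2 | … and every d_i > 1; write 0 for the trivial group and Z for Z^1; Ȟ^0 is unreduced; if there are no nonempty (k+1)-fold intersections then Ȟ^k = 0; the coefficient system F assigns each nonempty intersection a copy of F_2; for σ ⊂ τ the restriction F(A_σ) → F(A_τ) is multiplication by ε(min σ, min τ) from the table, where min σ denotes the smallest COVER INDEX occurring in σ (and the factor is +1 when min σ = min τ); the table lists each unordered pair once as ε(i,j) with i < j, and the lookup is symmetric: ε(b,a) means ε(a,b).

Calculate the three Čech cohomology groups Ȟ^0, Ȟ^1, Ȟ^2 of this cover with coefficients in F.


Ȟ^0(U;F) ≅ Z/2; Ȟ^1(U;F) ≅ Z/2; Ȟ^2(U;F) ≅ 0

nerve of the cover:
  A1={{x4},{x5},{x1,x4},{x2,x4},{x2,x5},{x3,x4},{x3,x5},{x4,x5},{x1,x2,x4},{x2,x4,x5},{x3,x4,x5}} A2={{x1},{x2},{x1,x2},{x1,x3},{x1,x4},{x2,x3},{x2,x4},{x2,x5},{x1,x2,x3},{x1,x2,x4},{x2,x4,x5}} A3={{x3},{x1,x3},{x2,x3},{x3,x4},{x3,x5},{x1,x2,x3},{x3,x4,x5}}
  A12={{x1,x4},{x2,x4},{x2,x5},{x1,x2,x4},{x2,x4,x5}} A13={{x3,x4},{x3,x5},{x3,x4,x5}} A23={{x1,x3},{x2,x3},{x1,x2,x3}}
C dims 3,3; δ0: rk_F2 2
Ȟ^0 = (3 − 2) − 0 = 1, so Ȟ^0 ≅ Z/2
Ȟ^1 = (3 − 0) − 2 = 1, so Ȟ^1 ≅ Z/2
Ȟ^2 = (0 − 0) − 0 = 0, so Ȟ^2 ≅ 0


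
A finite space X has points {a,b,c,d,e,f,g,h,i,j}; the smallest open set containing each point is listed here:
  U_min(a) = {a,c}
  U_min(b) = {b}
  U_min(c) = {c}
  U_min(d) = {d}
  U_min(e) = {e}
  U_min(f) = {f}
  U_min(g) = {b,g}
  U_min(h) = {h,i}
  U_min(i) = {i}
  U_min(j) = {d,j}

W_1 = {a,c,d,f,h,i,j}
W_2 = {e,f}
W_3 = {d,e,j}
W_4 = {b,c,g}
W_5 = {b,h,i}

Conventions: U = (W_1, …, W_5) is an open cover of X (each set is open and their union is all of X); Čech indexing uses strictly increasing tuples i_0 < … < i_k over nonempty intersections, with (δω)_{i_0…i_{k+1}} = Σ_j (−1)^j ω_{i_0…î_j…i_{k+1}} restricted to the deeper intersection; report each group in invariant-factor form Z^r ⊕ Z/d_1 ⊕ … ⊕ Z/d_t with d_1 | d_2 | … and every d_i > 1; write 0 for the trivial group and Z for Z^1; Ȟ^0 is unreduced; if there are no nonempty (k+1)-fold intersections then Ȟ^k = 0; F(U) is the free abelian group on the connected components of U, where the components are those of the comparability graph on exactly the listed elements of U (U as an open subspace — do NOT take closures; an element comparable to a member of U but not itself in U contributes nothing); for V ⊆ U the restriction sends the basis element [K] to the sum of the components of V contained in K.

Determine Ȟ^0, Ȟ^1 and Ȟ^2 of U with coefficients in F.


nerve simplices:
  W12={f} W13={d,j} W14={c} W15={h,i} W23={e} W45={b}
components per intersection:
  W1: {a,c} {d,j} {f} {h,i}
  W2: {e} {f}
  W3: {d,j} {e}
  W4: {b,g} {c}
  W5: {b} {h,i}
  W12: {f}
  W13: {d,j}
  W14: {c}
  W15: {h,i}
  W23: {e}
  W45: {b}
C dims 12,6; δ0: rk 6, SNF 1^6
degree 0: 12−6−0 = 6 → Ȟ^0 ≅ Z^6
degree 1: 6−0−6 = 0 → Ȟ^1 ≅ 0
degree 2: 0−0−0 = 0 → Ȟ^2 ≅ 0

Ȟ^0 ≅ Z^6,  Ȟ^1 ≅ 0,  Ȟ^2 ≅ 0


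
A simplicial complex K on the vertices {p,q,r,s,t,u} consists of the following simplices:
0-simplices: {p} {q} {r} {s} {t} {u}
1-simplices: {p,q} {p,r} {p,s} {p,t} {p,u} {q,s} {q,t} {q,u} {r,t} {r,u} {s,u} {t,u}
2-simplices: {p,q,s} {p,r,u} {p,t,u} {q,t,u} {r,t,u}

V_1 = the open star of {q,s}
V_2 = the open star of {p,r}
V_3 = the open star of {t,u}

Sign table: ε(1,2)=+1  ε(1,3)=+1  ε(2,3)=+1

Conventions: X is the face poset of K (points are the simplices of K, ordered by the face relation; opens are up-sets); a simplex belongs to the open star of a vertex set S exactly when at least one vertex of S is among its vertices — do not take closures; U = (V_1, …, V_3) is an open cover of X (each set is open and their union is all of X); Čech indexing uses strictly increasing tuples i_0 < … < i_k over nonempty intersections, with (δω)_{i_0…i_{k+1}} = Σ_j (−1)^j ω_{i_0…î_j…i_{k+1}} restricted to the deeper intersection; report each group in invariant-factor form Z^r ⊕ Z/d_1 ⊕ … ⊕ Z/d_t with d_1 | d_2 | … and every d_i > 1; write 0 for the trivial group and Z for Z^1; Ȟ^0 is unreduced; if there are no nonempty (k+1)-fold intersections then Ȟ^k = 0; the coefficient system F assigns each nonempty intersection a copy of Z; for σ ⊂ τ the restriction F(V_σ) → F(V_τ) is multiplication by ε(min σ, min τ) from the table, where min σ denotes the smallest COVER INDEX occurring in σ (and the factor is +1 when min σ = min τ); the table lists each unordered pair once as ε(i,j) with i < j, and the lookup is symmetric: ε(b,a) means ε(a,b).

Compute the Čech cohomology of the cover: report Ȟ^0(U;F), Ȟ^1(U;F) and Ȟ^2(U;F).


nerve of the cover:
  V1={{q},{s},{p,q},{p,s},{q,s},{q,t},{q,u},{s,u},{p,q,s},{q,t,u}} V2={{p},{r},{p,q},{p,r},{p,s},{p,t},{p,u},{r,t},{r,u},{p,q,s},{p,r,u},{p,t,u},{r,t,u}} V3={{t},{u},{p,t},{p,u},{q,t},{q,u},{r,t},{r,u},{s,u},{t,u},{p,r,u},{p,t,u},{q,t,u},{r,t,u}}
  V12={{p,q},{p,s},{p,q,s}} V13={{q,t},{q,u},{s,u},{q,t,u}} V23={{p,t},{p,u},{r,t},{r,u},{p,r,u},{p,t,u},{r,t,u}}
C dims 3,3; δ0: rk 2, SNF 1^2
Ȟ^0 = (3 − 2) − 0 = 1, so Ȟ^0 ≅ Z
Ȟ^1 = (3 − 0) − 2 = 1, so Ȟ^1 ≅ Z
Ȟ^2 = (0 − 0) − 0 = 0, so Ȟ^2 ≅ 0

Ȟ^0 = Z,  Ȟ^1 = Z,  Ȟ^2 = 0


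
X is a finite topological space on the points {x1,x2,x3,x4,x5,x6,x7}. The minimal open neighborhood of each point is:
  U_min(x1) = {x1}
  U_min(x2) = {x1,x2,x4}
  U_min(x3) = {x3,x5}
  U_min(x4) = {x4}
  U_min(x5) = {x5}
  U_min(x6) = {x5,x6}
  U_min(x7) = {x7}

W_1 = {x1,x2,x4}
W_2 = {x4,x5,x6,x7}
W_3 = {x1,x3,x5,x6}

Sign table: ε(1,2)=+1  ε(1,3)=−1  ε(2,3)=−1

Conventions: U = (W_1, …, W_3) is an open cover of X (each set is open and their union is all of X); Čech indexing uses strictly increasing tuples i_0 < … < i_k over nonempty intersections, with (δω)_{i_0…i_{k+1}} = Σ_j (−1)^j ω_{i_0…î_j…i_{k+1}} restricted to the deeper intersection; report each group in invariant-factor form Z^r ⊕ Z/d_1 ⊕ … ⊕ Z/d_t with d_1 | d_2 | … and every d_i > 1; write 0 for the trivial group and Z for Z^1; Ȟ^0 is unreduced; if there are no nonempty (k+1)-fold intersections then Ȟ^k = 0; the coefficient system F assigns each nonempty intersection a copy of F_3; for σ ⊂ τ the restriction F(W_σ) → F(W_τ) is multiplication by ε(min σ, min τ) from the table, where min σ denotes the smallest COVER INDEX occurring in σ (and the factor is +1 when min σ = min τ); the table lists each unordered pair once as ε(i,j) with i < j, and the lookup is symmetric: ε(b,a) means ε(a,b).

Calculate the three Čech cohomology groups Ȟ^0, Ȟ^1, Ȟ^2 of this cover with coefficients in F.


Ȟ^0 ≅ Z/3; Ȟ^1 ≅ Z/3; Ȟ^2 ≅ 0

nerve simplices:
  W12={x4} W13={x1} W23={x5,x6}
C dims 3,3; δ0: rk_F3 2
degree 0: 3−2−0 = 1 → Ȟ^0 ≅ Z/3
degree 1: 3−0−2 = 1 → Ȟ^1 ≅ Z/3
degree 2: 0−0−0 = 0 → Ȟ^2 ≅ 0


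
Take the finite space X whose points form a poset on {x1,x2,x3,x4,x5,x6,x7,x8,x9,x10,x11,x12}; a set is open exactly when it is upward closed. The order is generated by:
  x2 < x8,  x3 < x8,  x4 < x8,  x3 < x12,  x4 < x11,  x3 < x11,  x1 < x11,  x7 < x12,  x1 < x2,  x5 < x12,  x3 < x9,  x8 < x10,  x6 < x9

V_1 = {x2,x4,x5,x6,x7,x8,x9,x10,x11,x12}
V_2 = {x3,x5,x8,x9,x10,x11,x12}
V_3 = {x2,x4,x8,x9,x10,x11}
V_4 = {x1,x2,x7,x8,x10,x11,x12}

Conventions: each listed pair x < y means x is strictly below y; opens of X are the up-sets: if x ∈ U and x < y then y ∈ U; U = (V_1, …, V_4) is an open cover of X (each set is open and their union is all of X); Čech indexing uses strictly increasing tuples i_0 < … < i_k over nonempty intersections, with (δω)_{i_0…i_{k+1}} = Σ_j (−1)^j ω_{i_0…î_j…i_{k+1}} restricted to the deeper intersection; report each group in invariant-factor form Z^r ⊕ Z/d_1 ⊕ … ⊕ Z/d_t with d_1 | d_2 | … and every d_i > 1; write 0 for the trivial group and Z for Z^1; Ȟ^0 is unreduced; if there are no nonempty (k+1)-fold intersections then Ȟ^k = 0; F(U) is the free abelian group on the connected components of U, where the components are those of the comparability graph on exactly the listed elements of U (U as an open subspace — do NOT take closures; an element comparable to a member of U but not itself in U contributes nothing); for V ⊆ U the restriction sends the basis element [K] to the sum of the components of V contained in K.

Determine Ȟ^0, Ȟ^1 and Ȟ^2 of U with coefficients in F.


intersection data:
  V12={x5,x8,x9,x10,x11,x12} V13={x2,x4,x8,x9,x10,x11} V14={x2,x7,x8,x10,x11,x12} V23={x8,x9,x10,x11} V24={x8,x10,x11,x12} V34={x2,x8,x10,x11}
  V123={x8,x9,x10,x11} V124={x8,x10,x11,x12} V134={x2,x8,x10,x11} V234={x8,x10,x11}
  V1234={x8,x10,x11}
components per intersection:
  V1: {x2,x4,x8,x10,x11} {x5,x7,x12} {x6,x9}
  V2: {x3,x5,x8,x9,x10,x11,x12}
  V3: {x2,x4,x8,x10,x11} {x9}
  V4: {x1,x2,x8,x10,x11} {x7,x12}
  V12: {x5,x12} {x8,x10} {x9} {x11}
  V13: {x2,x4,x8,x10,x11} {x9}
  V14: {x2,x8,x10} {x7,x12} {x11}
  V23: {x8,x10} {x9} {x11}
  V24: {x8,x10} {x11} {x12}
  V34: {x2,x8,x10} {x11}
  V123: {x8,x10} {x9} {x11}
  V124: {x8,x10} {x11} {x12}
  V134: {x2,x8,x10} {x11}
  V234: {x8,x10} {x11}
  V1234: {x8,x10} {x11}
C dims 8,17,10,2; δ0: rk 7, SNF 1^7; δ1: rk 8, SNF 1^8; δ2: rk 2, SNF 1^2
Ȟ^0 = (8 − 7) − 0 = 1, so Ȟ^0 ≅ Z
Ȟ^1 = (17 − 8) − 7 = 2, so Ȟ^1 ≅ Z^2
Ȟ^2 = (10 − 2) − 8 = 0, so Ȟ^2 ≅ 0

Ȟ^0 = Z,  Ȟ^1 = Z^2,  Ȟ^2 = 0


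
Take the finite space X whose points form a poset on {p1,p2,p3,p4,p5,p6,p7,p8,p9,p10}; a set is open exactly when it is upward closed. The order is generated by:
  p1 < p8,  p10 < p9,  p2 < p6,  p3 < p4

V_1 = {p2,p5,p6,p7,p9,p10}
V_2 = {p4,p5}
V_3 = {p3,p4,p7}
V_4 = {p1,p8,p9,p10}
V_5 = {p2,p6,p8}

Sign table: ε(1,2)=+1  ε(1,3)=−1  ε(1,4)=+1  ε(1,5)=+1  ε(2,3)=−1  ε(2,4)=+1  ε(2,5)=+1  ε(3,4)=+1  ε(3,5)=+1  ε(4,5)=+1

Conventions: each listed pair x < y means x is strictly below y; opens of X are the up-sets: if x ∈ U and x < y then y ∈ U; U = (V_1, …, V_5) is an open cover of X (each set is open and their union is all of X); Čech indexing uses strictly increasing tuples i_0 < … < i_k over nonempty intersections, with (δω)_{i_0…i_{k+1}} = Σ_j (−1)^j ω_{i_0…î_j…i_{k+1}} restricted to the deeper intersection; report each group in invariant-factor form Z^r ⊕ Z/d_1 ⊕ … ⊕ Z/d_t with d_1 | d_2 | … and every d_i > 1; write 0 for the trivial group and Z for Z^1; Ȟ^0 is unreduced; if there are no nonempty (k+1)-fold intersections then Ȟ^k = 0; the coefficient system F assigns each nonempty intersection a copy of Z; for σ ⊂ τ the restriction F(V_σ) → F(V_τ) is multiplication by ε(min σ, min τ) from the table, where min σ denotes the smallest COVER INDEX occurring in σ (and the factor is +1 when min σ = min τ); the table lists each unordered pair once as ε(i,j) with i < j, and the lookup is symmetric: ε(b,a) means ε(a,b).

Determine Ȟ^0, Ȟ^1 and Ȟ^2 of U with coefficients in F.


Ȟ^0(U;F) ≅ Z, Ȟ^1(U;F) ≅ Z^2 and Ȟ^2(U;F) ≅ 0

nerve simplices:
  V12={p5} V13={p7} V14={p9,p10} V15={p2,p6} V23={p4} V45={p8}
C dims 5,6; δ0: rk 4, SNF 1^4
degree 0: 5−4−0 = 1 → Ȟ^0 ≅ Z
degree 1: 6−0−4 = 2 → Ȟ^1 ≅ Z^2
degree 2: 0−0−0 = 0 → Ȟ^2 ≅ 0


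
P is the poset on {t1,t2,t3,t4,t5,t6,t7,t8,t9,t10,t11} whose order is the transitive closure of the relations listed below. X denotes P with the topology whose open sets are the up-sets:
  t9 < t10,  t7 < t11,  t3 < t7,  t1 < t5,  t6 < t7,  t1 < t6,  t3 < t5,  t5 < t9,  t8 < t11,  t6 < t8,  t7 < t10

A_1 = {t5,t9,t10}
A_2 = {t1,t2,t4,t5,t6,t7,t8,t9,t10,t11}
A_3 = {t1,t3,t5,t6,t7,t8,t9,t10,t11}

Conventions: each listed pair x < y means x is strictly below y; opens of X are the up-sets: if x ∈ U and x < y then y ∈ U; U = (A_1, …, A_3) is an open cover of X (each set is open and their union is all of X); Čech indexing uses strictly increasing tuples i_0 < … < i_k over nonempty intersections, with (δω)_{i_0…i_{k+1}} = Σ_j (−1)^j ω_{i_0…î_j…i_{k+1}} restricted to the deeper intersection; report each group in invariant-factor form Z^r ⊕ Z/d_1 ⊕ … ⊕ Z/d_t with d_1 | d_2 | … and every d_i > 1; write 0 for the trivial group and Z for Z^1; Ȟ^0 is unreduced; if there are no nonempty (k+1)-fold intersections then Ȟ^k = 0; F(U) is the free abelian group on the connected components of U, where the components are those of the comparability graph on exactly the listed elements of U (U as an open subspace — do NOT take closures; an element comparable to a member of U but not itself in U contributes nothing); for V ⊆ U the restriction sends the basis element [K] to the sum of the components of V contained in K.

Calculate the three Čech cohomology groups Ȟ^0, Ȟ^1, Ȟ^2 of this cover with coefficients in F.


Ȟ^0(U;F) ≅ Z^3, Ȟ^1(U;F) ≅ 0 and Ȟ^2(U;F) ≅ 0

nonempty intersections:
  A12={t5,t9,t10} A13={t5,t9,t10} A23={t1,t5,t6,t7,t8,t9,t10,t11}
  A123={t5,t9,t10}
components per intersection:
  A1: {t5,t9,t10}
  A2: {t1,t5,t6,t7,t8,t9,t10,t11} {t2} {t4}
  A3: {t1,t3,t5,t6,t7,t8,t9,t10,t11}
  A12: {t5,t9,t10}
  A13: {t5,t9,t10}
  A23: {t1,t5,t6,t7,t8,t9,t10,t11}
  A123: {t5,t9,t10}
C dims 5,3,1; δ0: rk 2, SNF 1^2; δ1: rk 1, SNF 1^1
Ȟ^0: (5−2)−0=3 ⇒ Z^3
Ȟ^1: (3−1)−2=0 ⇒ 0
Ȟ^2: (1−0)−1=0 ⇒ 0


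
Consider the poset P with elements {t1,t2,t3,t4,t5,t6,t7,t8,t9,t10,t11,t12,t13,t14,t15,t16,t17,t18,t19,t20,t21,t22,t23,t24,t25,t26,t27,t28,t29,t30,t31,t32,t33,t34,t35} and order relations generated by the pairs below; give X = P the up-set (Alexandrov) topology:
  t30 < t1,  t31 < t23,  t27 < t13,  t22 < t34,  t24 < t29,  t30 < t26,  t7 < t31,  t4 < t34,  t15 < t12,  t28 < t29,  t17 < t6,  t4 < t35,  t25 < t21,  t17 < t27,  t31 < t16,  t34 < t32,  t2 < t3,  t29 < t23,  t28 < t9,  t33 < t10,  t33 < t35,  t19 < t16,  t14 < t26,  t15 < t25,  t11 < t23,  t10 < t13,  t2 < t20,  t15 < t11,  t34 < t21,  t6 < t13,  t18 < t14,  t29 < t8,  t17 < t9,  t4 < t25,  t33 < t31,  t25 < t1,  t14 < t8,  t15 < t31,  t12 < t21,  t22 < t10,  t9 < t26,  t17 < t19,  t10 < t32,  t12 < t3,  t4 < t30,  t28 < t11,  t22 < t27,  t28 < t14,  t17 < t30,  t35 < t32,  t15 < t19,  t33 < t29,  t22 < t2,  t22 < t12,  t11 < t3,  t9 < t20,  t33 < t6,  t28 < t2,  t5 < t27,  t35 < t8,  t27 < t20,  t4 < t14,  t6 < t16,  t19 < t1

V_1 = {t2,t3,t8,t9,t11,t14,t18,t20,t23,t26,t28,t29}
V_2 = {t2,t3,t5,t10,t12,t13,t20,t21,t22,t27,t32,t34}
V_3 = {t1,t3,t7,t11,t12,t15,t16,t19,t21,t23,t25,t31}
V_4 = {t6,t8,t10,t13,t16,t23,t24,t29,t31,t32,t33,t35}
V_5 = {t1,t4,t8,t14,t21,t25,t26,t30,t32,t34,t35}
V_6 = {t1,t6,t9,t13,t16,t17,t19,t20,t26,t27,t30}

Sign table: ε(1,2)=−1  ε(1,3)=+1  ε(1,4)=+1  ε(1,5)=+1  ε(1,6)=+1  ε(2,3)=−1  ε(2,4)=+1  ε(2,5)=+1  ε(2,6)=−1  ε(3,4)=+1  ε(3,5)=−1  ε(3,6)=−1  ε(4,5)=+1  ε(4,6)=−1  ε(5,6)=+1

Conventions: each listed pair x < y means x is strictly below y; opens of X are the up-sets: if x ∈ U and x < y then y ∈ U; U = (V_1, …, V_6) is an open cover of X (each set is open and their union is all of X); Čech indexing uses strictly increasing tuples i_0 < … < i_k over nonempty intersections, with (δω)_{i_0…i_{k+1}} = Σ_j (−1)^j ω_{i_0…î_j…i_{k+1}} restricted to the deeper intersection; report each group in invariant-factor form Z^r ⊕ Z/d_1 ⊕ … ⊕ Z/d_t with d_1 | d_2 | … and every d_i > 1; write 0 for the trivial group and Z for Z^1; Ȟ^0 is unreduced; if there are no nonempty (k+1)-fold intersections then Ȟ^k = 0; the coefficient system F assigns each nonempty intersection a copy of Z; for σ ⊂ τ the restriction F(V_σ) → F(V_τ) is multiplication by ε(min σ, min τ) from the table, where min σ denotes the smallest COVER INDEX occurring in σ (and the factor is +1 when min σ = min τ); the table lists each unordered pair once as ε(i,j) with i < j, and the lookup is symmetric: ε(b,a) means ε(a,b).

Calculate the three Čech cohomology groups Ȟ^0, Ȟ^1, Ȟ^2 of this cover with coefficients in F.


cover nerve:
  V12={t2,t3,t20} V13={t3,t11,t23} V14={t8,t23,t29} V15={t8,t14,t26} V16={t9,t20,t26} V23={t3,t12,t21} V24={t10,t13,t32} V25={t21,t32,t34} V26={t13,t20,t27} V34={t16,t23,t31} V35={t1,t21,t25} V36={t1,t16,t19} V45={t8,t32,t35} V46={t6,t13,t16} V56={t1,t26,t30}
  V123={t3} V126={t20} V134={t23} V145={t8} V156={t26} V235={t21} V245={t32} V246={t13} V346={t16} V356={t1}
C dims 6,15,10; δ0: rk 6, SNF 1^5·2; δ1: rk 9, SNF 1^9
Ȟ^0: (6−6)−0=0 ⇒ 0
Ȟ^1: (15−9)−6=0 plus torsion [2] ⇒ Z/2
Ȟ^2: (10−0)−9=1 ⇒ Z

Ȟ^0 = 0; Ȟ^1 = Z/2; Ȟ^2 = Z


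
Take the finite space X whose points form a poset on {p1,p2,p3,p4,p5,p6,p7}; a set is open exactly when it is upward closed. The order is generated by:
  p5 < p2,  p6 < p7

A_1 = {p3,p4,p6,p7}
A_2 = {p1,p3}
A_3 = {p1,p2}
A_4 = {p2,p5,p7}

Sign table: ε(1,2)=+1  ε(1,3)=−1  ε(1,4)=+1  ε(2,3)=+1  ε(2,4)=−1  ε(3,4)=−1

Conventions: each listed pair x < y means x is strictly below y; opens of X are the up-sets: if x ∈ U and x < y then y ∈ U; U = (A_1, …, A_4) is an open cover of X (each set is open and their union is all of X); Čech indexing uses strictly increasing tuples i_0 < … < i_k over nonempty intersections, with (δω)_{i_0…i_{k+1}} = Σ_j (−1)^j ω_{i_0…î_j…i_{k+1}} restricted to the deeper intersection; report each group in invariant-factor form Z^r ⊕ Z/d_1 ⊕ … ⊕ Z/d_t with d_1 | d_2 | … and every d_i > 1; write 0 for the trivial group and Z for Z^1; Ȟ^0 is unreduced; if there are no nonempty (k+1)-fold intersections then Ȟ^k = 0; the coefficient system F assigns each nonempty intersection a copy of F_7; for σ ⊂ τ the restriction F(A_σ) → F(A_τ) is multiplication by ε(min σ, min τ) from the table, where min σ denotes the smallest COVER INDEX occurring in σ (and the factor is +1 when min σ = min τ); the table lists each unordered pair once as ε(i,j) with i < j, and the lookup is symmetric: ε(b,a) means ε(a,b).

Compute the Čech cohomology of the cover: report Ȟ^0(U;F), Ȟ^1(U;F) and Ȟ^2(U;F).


Ȟ^0 = 0; Ȟ^1 = 0; Ȟ^2 = 0

nonempty overlaps:
  A12={p3} A14={p7} A23={p1} A34={p2}
C dims 4,4; δ0: rk_F7 4
degree 0: 4−4−0 = 0 → Ȟ^0 ≅ 0
degree 1: 4−0−4 = 0 → Ȟ^1 ≅ 0
degree 2: 0−0−0 = 0 → Ȟ^2 ≅ 0


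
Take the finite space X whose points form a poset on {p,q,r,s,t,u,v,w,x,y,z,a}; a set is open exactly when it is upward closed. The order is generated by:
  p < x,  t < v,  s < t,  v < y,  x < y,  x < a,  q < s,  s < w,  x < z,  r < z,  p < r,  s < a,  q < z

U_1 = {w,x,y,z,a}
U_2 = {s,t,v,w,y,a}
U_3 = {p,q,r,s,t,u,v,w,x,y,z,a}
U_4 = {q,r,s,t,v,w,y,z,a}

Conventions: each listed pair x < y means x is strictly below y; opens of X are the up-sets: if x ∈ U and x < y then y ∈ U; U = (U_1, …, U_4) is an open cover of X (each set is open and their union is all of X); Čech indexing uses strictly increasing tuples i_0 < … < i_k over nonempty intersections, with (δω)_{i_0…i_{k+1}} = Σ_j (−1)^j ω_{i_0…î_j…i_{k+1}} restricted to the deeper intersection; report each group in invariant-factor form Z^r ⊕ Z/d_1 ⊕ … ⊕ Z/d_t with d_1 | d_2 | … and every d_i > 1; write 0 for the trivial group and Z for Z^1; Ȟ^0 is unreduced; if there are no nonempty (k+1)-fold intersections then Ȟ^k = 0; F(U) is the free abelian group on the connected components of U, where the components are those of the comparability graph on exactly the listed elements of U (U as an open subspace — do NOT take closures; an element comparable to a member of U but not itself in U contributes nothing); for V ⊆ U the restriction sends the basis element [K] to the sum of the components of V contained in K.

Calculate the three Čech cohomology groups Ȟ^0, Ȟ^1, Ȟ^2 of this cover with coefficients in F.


Ȟ^0 = Z^2, Ȟ^1 = 0 and Ȟ^2 = 0

cover nerve:
  U12={w,y,a} U13={w,x,y,z,a} U14={w,y,z,a} U23={s,t,v,w,y,a} U24={s,t,v,w,y,a} U34={q,r,s,t,v,w,y,z,a}
  U123={w,y,a} U124={w,y,a} U134={w,y,z,a} U234={s,t,v,w,y,a}
  U1234={w,y,a}
components per intersection:
  U1: {w} {x,y,z,a}
  U2: {s,t,v,w,y,a}
  U3: {p,q,r,s,t,v,w,x,y,z,a} {u}
  U4: {q,r,s,t,v,w,y,z,a}
  U12: {w} {y} {a}
  U13: {w} {x,y,z,a}
  U14: {w} {y} {z} {a}
  U23: {s,t,v,w,y,a}
  U24: {s,t,v,w,y,a}
  U34: {q,r,s,t,v,w,y,z,a}
  U123: {w} {y} {a}
  U124: {w} {y} {a}
  U134: {w} {y} {z} {a}
  U234: {s,t,v,w,y,a}
  U1234: {w} {y} {a}
C dims 6,12,11,3; δ0: rk 4, SNF 1^4; δ1: rk 8, SNF 1^8; δ2: rk 3, SNF 1^3
Ȟ^0: (6−4)−0=2 ⇒ Z^2
Ȟ^1: (12−8)−4=0 ⇒ 0
Ȟ^2: (11−3)−8=0 ⇒ 0


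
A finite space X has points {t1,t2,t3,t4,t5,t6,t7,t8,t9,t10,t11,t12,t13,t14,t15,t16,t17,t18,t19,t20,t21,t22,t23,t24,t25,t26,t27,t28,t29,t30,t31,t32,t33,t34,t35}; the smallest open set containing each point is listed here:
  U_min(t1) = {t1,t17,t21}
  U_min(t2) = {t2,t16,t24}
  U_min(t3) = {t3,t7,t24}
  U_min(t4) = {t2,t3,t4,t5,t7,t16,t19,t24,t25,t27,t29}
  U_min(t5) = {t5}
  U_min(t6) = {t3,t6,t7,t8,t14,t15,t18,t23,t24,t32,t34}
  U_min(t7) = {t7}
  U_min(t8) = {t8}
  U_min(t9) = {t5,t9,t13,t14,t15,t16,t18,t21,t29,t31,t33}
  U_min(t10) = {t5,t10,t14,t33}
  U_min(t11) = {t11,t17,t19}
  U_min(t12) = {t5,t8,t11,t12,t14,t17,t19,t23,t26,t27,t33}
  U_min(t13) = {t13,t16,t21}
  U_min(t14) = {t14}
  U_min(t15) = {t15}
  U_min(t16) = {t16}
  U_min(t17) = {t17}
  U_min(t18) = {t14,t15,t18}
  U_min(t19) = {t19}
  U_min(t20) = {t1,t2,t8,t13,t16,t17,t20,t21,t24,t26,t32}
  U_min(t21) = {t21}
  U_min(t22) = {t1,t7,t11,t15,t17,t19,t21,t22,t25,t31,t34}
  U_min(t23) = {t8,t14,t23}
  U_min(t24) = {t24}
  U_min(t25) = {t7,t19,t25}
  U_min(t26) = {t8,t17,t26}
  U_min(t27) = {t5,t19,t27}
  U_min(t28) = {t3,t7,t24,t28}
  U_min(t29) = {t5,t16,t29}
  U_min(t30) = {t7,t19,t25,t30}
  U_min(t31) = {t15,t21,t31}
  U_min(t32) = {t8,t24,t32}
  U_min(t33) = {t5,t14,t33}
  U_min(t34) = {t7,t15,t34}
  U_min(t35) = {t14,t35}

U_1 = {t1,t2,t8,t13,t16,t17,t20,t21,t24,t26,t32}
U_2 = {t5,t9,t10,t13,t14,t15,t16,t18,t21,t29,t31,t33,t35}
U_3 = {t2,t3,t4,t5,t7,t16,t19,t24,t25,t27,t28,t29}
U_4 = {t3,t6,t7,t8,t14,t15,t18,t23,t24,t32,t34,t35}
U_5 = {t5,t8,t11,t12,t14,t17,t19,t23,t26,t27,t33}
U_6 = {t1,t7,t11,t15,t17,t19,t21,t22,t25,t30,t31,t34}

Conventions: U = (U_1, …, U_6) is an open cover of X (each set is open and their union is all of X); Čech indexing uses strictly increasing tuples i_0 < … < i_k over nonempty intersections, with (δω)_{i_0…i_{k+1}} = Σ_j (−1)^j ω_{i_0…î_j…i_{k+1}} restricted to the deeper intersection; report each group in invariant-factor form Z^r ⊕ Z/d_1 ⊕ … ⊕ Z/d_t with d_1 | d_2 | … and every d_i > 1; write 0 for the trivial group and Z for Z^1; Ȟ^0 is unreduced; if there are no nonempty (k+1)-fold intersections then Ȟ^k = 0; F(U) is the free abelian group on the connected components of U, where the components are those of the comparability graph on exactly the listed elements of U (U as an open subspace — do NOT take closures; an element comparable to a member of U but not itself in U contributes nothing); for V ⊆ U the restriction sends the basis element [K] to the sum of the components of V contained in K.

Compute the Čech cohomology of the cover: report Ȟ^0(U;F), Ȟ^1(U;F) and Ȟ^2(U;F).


Ȟ^0 ≅ Z, Ȟ^1 ≅ 0, Ȟ^2 ≅ Z/2

nerve of the cover:
  U12={t13,t16,t21} U13={t2,t16,t24} U14={t8,t24,t32} U15={t8,t17,t26} U16={t1,t17,t21} U23={t5,t16,t29} U24={t14,t15,t18,t35} U25={t5,t14,t33} U26={t15,t21,t31} U34={t3,t7,t24} U35={t5,t19,t27} U36={t7,t19,t25} U45={t8,t14,t23} U46={t7,t15,t34} U56={t11,t17,t19}
  U123={t16} U126={t21} U134={t24} U145={t8} U156={t17} U235={t5} U245={t14} U246={t15} U346={t7} U356={t19}
components per intersection:
  U1: {t1,t2,t8,t13,t16,t17,t20,t21,t24,t26,t32}
  U2: {t5,t9,t10,t13,t14,t15,t16,t18,t21,t29,t31,t33,t35}
  U3: {t2,t3,t4,t5,t7,t16,t19,t24,t25,t27,t28,t29}
  U4: {t3,t6,t7,t8,t14,t15,t18,t23,t24,t32,t34,t35}
  U5: {t5,t8,t11,t12,t14,t17,t19,t23,t26,t27,t33}
  U6: {t1,t7,t11,t15,t17,t19,t21,t22,t25,t30,t31,t34}
  U12: {t13,t16,t21}
  U13: {t2,t16,t24}
  U14: {t8,t24,t32}
  U15: {t8,t17,t26}
  U16: {t1,t17,t21}
  U23: {t5,t16,t29}
  U24: {t14,t15,t18,t35}
  U25: {t5,t14,t33}
  U26: {t15,t21,t31}
  U34: {t3,t7,t24}
  U35: {t5,t19,t27}
  U36: {t7,t19,t25}
  U45: {t8,t14,t23}
  U46: {t7,t15,t34}
  U56: {t11,t17,t19}
  U123: {t16}
  U126: {t21}
  U134: {t24}
  U145: {t8}
  U156: {t17}
  U235: {t5}
  U245: {t14}
  U246: {t15}
  U346: {t7}
  U356: {t19}
C dims 6,15,10; δ0: rk 5, SNF 1^5; δ1: rk 10, SNF 1^9·2
Ȟ^0 = (6 − 5) − 0 = 1, so Ȟ^0 ≅ Z
Ȟ^1 = (15 − 10) − 5 = 0, so Ȟ^1 ≅ 0
Ȟ^2 = (10 − 0) − 10 = 0 plus torsion [2], so Ȟ^2 ≅ Z/2


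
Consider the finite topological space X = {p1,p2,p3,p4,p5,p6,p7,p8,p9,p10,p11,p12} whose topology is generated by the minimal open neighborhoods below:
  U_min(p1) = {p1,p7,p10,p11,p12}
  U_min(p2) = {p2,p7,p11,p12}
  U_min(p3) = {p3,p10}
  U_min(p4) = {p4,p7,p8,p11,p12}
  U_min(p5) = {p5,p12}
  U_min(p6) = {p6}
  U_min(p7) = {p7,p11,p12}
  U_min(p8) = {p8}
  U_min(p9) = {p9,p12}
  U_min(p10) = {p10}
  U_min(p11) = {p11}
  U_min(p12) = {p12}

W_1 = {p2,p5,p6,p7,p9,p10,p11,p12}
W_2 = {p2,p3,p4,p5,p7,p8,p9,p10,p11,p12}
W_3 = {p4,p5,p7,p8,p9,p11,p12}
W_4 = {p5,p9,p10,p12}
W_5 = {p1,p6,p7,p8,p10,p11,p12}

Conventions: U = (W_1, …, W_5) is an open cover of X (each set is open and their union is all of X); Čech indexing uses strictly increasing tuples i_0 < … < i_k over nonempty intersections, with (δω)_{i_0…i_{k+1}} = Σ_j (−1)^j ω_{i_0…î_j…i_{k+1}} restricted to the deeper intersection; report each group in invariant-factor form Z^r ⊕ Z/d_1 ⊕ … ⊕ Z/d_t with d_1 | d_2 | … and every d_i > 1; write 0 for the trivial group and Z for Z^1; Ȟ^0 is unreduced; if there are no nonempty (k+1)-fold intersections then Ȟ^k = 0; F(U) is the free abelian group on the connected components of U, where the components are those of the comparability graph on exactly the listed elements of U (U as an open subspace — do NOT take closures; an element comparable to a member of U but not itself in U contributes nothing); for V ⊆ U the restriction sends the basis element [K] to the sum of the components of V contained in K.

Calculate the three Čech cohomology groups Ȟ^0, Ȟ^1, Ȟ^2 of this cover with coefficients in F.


nerve simplices:
  W12={p2,p5,p7,p9,p10,p11,p12} W13={p5,p7,p9,p11,p12} W14={p5,p9,p10,p12} W15={p6,p7,p10,p11,p12} W23={p4,p5,p7,p8,p9,p11,p12} W24={p5,p9,p10,p12} W25={p7,p8,p10,p11,p12} W34={p5,p9,p12} W35={p7,p8,p11,p12} W45={p10,p12}
  W123={p5,p7,p9,p11,p12} W124={p5,p9,p10,p12} W125={p7,p10,p11,p12} W134={p5,p9,p12} W135={p7,p11,p12} W145={p10,p12} W234={p5,p9,p12} W235={p7,p8,p11,p12} W245={p10,p12} W345={p12}
  W1234={p5,p9,p12} W1235={p7,p11,p12} W1245={p10,p12} W1345={p12} W2345={p12}
  W12345={p12}
components per intersection:
  W1: {p2,p5,p7,p9,p11,p12} {p6} {p10}
  W2: {p2,p4,p5,p7,p8,p9,p11,p12} {p3,p10}
  W3: {p4,p5,p7,p8,p9,p11,p12}
  W4: {p5,p9,p12} {p10}
  W5: {p1,p7,p10,p11,p12} {p6} {p8}
  W12: {p2,p5,p7,p9,p11,p12} {p10}
  W13: {p5,p7,p9,p11,p12}
  W14: {p5,p9,p12} {p10}
  W15: {p6} {p7,p11,p12} {p10}
  W23: {p4,p5,p7,p8,p9,p11,p12}
  W24: {p5,p9,p12} {p10}
  W25: {p7,p11,p12} {p8} {p10}
  W34: {p5,p9,p12}
  W35: {p7,p11,p12} {p8}
  W45: {p10} {p12}
  W123: {p5,p7,p9,p11,p12}
  W124: {p5,p9,p12} {p10}
  W125: {p7,p11,p12} {p10}
  W134: {p5,p9,p12}
  W135: {p7,p11,p12}
  W145: {p10} {p12}
  W234: {p5,p9,p12}
  W235: {p7,p11,p12} {p8}
  W245: {p10} {p12}
  W345: {p12}
  W1234: {p5,p9,p12}
  W1235: {p7,p11,p12}
  W1245: {p10} {p12}
  W1345: {p12}
  W2345: {p12}
  W12345: {p12}
C dims 11,19,15,6; δ0: rk 9, SNF 1^9; δ1: rk 10, SNF 1^10; δ2: rk 5, SNF 1^5
degree 0: 11−9−0 = 2 → Ȟ^0 ≅ Z^2
degree 1: 19−10−9 = 0 → Ȟ^1 ≅ 0
degree 2: 15−5−10 = 0 → Ȟ^2 ≅ 0

Ȟ^0 = Z^2, Ȟ^1 = 0, Ȟ^2 = 0


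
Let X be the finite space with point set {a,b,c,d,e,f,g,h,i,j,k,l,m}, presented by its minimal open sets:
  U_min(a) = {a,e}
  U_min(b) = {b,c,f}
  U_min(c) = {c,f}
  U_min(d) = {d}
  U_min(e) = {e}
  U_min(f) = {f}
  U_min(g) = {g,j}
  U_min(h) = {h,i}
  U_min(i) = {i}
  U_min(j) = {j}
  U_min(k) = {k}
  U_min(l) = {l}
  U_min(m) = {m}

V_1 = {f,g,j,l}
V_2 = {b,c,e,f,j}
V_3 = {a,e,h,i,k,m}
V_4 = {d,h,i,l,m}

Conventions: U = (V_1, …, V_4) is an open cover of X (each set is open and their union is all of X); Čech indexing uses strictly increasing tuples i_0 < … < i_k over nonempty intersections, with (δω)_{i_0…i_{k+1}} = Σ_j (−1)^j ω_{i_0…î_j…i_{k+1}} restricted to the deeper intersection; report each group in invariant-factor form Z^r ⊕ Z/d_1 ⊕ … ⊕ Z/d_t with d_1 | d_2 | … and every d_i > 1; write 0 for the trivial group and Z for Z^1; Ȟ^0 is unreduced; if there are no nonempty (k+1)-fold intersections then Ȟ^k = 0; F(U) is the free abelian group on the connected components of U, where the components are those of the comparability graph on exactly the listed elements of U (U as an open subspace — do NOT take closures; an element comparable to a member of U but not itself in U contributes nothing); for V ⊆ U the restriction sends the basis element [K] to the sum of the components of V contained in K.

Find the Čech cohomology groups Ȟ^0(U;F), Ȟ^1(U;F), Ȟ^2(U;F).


Ȟ^0 ≅ Z^8, Ȟ^1 ≅ 0, Ȟ^2 ≅ 0

nonempty intersections:
  V12={f,j} V14={l} V23={e} V34={h,i,m}
components per intersection:
  V1: {f} {g,j} {l}
  V2: {b,c,f} {e} {j}
  V3: {a,e} {h,i} {k} {m}
  V4: {d} {h,i} {l} {m}
  V12: {f} {j}
  V14: {l}
  V23: {e}
  V34: {h,i} {m}
C dims 14,6; δ0: rk 6, SNF 1^6
Ȟ^0: (14−6)−0=8 ⇒ Z^8
Ȟ^1: (6−0)−6=0 ⇒ 0
Ȟ^2: (0−0)−0=0 ⇒ 0


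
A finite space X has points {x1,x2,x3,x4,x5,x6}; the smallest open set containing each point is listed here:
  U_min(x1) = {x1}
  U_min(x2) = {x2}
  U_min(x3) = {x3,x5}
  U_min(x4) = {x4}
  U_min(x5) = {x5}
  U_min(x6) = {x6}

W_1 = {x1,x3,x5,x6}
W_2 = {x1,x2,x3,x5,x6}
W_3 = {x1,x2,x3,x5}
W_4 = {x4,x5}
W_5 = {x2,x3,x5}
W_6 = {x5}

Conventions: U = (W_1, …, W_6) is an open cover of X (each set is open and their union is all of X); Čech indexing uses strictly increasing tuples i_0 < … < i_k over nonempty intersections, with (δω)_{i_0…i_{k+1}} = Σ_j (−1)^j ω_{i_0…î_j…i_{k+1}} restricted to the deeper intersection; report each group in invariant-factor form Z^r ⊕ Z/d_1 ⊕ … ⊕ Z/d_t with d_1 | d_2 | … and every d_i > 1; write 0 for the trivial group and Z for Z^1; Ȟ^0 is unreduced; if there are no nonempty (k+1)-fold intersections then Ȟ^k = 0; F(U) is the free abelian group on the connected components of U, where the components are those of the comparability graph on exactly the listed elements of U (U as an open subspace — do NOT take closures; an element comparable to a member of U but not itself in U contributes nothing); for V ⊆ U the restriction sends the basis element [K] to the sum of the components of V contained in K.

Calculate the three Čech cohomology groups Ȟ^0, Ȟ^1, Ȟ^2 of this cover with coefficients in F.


Ȟ^0 ≅ Z^5, Ȟ^1 ≅ 0 and Ȟ^2 ≅ 0

cover nerve:
  W12={x1,x3,x5,x6} W13={x1,x3,x5} W14={x5} W15={x3,x5} W16={x5} W23={x1,x2,x3,x5} W24={x5} W25={x2,x3,x5} W26={x5} W34={x5} W35={x2,x3,x5} W36={x5} W45={x5} W46={x5} W56={x5}
  W123={x1,x3,x5} W124={x5} W125={x3,x5} W126={x5} W134={x5} W135={x3,x5} W136={x5} W145={x5} W146={x5} W156={x5} W234={x5} W235={x2,x3,x5} W236={x5} W245={x5} W246={x5} W256={x5} W345={x5} W346={x5} W356={x5} W456={x5}
  W1234={x5} W1235={x3,x5} W1236={x5} W1245={x5} W1246={x5} W1256={x5} W1345={x5} W1346={x5} W1356={x5} W1456={x5} W2345={x5} W2346={x5} W2356={x5} W2456={x5} W3456={x5}
  W12345={x5} W12346={x5} W12356={x5} W12456={x5} W13456={x5} W23456={x5}
  W123456={x5}
components per intersection:
  W1: {x1} {x3,x5} {x6}
  W2: {x1} {x2} {x3,x5} {x6}
  W3: {x1} {x2} {x3,x5}
  W4: {x4} {x5}
  W5: {x2} {x3,x5}
  W6: {x5}
  W12: {x1} {x3,x5} {x6}
  W13: {x1} {x3,x5}
  W14: {x5}
  W15: {x3,x5}
  W16: {x5}
  W23: {x1} {x2} {x3,x5}
  W24: {x5}
  W25: {x2} {x3,x5}
  W26: {x5}
  W34: {x5}
  W35: {x2} {x3,x5}
  W36: {x5}
  W45: {x5}
  W46: {x5}
  W56: {x5}
  W123: {x1} {x3,x5}
  W124: {x5}
  W125: {x3,x5}
  W126: {x5}
  W134: {x5}
  W135: {x3,x5}
  W136: {x5}
  W145: {x5}
  W146: {x5}
  W156: {x5}
  W234: {x5}
  W235: {x2} {x3,x5}
  W236: {x5}
  W245: {x5}
  W246: {x5}
  W256: {x5}
  W345: {x5}
  W346: {x5}
  W356: {x5}
  W456: {x5}
  W1234: {x5}
  W1235: {x3,x5}
  W1236: {x5}
  W1245: {x5}
  W1246: {x5}
  W1256: {x5}
  W1345: {x5}
  W1346: {x5}
  W1356: {x5}
  W1456: {x5}
  W2345: {x5}
  W2346: {x5}
  W2356: {x5}
  W2456: {x5}
  W3456: {x5}
  W12345: {x5}
  W12346: {x5}
  W12356: {x5}
  W12456: {x5}
  W13456: {x5}
  W23456: {x5}
  W123456: {x5}
C dims 15,22,22,15; δ0: rk 10, SNF 1^10; δ1: rk 12, SNF 1^12; δ2: rk 10, SNF 1^10
Ȟ^0: (15−10)−0=5 ⇒ Z^5
Ȟ^1: (22−12)−10=0 ⇒ 0
Ȟ^2: (22−10)−12=0 ⇒ 0
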